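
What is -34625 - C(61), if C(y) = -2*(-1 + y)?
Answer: -34505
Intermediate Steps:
C(y) = 2 - 2*y
-34625 - C(61) = -34625 - (2 - 2*61) = -34625 - (2 - 122) = -34625 - 1*(-120) = -34625 + 120 = -34505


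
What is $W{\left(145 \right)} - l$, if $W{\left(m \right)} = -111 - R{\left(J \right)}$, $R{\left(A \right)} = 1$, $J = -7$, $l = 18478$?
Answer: $-18590$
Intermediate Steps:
$W{\left(m \right)} = -112$ ($W{\left(m \right)} = -111 - 1 = -112$)
$W{\left(145 \right)} - l = -112 - 18478 = -18590$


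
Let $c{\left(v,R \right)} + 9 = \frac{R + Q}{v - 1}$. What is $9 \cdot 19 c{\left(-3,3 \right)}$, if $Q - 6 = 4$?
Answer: $- \frac{8379}{4} \approx -2094.8$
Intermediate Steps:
$Q = 10$ ($Q = 6 + 4 = 10$)
$c{\left(v,R \right)} = -9 + \frac{10 + R}{-1 + v}$ ($c{\left(v,R \right)} = -9 + \frac{R + 10}{v - 1} = -9 + \frac{10 + R}{-1 + v}$)
$9 \cdot 19 c{\left(-3,3 \right)} = 9 \cdot 19 \frac{19 + 3 - -27}{-1 - 3} = 171 \frac{19 + 3 + 27}{-4} = 171 \left(\left(- \frac{1}{4}\right) 49\right) = 171 \left(- \frac{49}{4}\right) = - \frac{8379}{4}$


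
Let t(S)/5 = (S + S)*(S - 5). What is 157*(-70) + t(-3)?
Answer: -10750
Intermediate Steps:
t(S) = 10*S*(-5 + S) (t(S) = 5*((S + S)*(S - 5)) = 5*((2*S)*(-5 + S)) = 5*(2*S*(-5 + S)) = 10*S*(-5 + S))
157*(-70) + t(-3) = 157*(-70) + 10*(-3)*(-5 - 3) = -10990 + 10*(-3)*(-8) = -10990 + 240 = -10750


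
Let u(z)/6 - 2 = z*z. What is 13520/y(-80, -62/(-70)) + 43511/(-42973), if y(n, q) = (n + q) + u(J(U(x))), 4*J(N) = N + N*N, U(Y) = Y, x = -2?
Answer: -40869493223/197374989 ≈ -207.07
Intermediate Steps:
J(N) = N/4 + N²/4 (J(N) = (N + N*N)/4 = (N + N²)/4 = N/4 + N²/4)
u(z) = 12 + 6*z² (u(z) = 12 + 6*(z*z) = 12 + 6*z²)
y(n, q) = 27/2 + n + q (y(n, q) = (n + q) + (12 + 6*((¼)*(-2)*(1 - 2))²) = (n + q) + (12 + 6*((¼)*(-2)*(-1))²) = (n + q) + (12 + 6*(½)²) = (n + q) + (12 + 6*(¼)) = (n + q) + (12 + 3/2) = (n + q) + 27/2 = 27/2 + n + q)
13520/y(-80, -62/(-70)) + 43511/(-42973) = 13520/(27/2 - 80 - 62/(-70)) + 43511/(-42973) = 13520/(27/2 - 80 - 62*(-1/70)) + 43511*(-1/42973) = 13520/(27/2 - 80 + 31/35) - 43511/42973 = 13520/(-4593/70) - 43511/42973 = 13520*(-70/4593) - 43511/42973 = -946400/4593 - 43511/42973 = -40869493223/197374989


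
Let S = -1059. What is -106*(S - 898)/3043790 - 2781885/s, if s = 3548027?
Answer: -72938338936/101881595305 ≈ -0.71591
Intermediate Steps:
-106*(S - 898)/3043790 - 2781885/s = -106*(-1059 - 898)/3043790 - 2781885/3548027 = -106*(-1957)*(1/3043790) - 2781885*1/3548027 = 207442*(1/3043790) - 2781885/3548027 = 1957/28715 - 2781885/3548027 = -72938338936/101881595305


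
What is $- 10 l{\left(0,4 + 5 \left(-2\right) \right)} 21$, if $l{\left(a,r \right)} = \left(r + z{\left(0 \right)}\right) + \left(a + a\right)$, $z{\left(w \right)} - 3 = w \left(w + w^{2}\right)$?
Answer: $630$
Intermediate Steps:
$z{\left(w \right)} = 3 + w \left(w + w^{2}\right)$
$l{\left(a,r \right)} = 3 + r + 2 a$ ($l{\left(a,r \right)} = \left(r + \left(3 + 0^{2} + 0^{3}\right)\right) + \left(a + a\right) = \left(r + \left(3 + 0 + 0\right)\right) + 2 a = \left(r + 3\right) + 2 a = \left(3 + r\right) + 2 a = 3 + r + 2 a$)
$- 10 l{\left(0,4 + 5 \left(-2\right) \right)} 21 = - 10 \left(3 + \left(4 + 5 \left(-2\right)\right) + 2 \cdot 0\right) 21 = - 10 \left(3 + \left(4 - 10\right) + 0\right) 21 = - 10 \left(3 - 6 + 0\right) 21 = \left(-10\right) \left(-3\right) 21 = 30 \cdot 21 = 630$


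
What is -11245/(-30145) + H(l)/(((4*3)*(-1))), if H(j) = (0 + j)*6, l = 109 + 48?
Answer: -942055/12058 ≈ -78.127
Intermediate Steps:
l = 157
H(j) = 6*j (H(j) = j*6 = 6*j)
-11245/(-30145) + H(l)/(((4*3)*(-1))) = -11245/(-30145) + (6*157)/(((4*3)*(-1))) = -11245*(-1/30145) + 942/((12*(-1))) = 2249/6029 + 942/(-12) = 2249/6029 + 942*(-1/12) = 2249/6029 - 157/2 = -942055/12058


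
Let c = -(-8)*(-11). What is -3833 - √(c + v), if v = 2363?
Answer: -3833 - 5*√91 ≈ -3880.7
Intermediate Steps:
c = -88 (c = -1*88 = -88)
-3833 - √(c + v) = -3833 - √(-88 + 2363) = -3833 - √2275 = -3833 - 5*√91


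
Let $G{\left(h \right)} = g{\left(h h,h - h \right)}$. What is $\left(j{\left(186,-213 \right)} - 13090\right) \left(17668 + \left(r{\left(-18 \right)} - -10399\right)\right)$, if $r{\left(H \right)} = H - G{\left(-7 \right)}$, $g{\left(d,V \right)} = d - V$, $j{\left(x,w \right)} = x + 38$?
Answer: $-360248000$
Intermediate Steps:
$j{\left(x,w \right)} = 38 + x$
$G{\left(h \right)} = h^{2}$ ($G{\left(h \right)} = h h - \left(h - h\right) = h^{2} - 0 = h^{2} + 0 = h^{2}$)
$r{\left(H \right)} = -49 + H$ ($r{\left(H \right)} = H - \left(-7\right)^{2} = H - 49 = -49 + H$)
$\left(j{\left(186,-213 \right)} - 13090\right) \left(17668 + \left(r{\left(-18 \right)} - -10399\right)\right) = \left(\left(38 + 186\right) - 13090\right) \left(17668 - -10332\right) = \left(224 - 13090\right) \left(17668 + \left(-67 + 10399\right)\right) = - 12866 \left(17668 + 10332\right) = \left(-12866\right) 28000 = -360248000$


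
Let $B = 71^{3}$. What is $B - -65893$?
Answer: $423804$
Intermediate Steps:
$B = 357911$
$B - -65893 = 357911 - -65893 = 357911 + 65893 = 423804$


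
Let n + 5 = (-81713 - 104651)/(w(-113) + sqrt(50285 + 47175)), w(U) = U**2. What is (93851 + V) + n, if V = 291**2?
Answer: 29088577293911/162949901 + 372728*sqrt(24365)/162949901 ≈ 1.7851e+5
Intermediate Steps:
n = -5 - 186364/(12769 + 2*sqrt(24365)) (n = -5 + (-81713 - 104651)/((-113)**2 + sqrt(50285 + 47175)) = -5 - 186364/(12769 + sqrt(97460)) = -5 - 186364/(12769 + 2*sqrt(24365)) ≈ -19.247)
V = 84681
(93851 + V) + n = (93851 + 84681) + (-3194431421/162949901 + 372728*sqrt(24365)/162949901) = 178532 + (-3194431421/162949901 + 372728*sqrt(24365)/162949901) = 29088577293911/162949901 + 372728*sqrt(24365)/162949901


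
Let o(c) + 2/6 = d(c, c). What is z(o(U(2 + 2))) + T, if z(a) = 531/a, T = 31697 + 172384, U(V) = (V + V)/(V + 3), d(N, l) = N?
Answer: 3480528/17 ≈ 2.0474e+5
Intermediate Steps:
U(V) = 2*V/(3 + V) (U(V) = (2*V)/(3 + V) = 2*V/(3 + V))
o(c) = -⅓ + c
T = 204081
z(o(U(2 + 2))) + T = 531/(-⅓ + 2*(2 + 2)/(3 + (2 + 2))) + 204081 = 531/(-⅓ + 2*4/(3 + 4)) + 204081 = 531/(-⅓ + 2*4/7) + 204081 = 531/(-⅓ + 2*4*(⅐)) + 204081 = 531/(-⅓ + 8/7) + 204081 = 531/(17/21) + 204081 = 531*(21/17) + 204081 = 11151/17 + 204081 = 3480528/17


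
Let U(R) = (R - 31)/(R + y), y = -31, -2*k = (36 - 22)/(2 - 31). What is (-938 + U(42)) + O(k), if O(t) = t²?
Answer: -787968/841 ≈ -936.94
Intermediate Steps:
k = 7/29 (k = -(36 - 22)/(2*(2 - 31)) = -7/(-29) = -7*(-1)/29 = -½*(-14/29) = 7/29 ≈ 0.24138)
U(R) = 1 (U(R) = (R - 31)/(R - 31) = (-31 + R)/(-31 + R) = 1)
(-938 + U(42)) + O(k) = (-938 + 1) + (7/29)² = -937 + 49/841 = -787968/841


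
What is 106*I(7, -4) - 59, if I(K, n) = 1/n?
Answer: -171/2 ≈ -85.500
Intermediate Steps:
106*I(7, -4) - 59 = 106/(-4) - 59 = 106*(-¼) - 59 = -53/2 - 59 = -171/2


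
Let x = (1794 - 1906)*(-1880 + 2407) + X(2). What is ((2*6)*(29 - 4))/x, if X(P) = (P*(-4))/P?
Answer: -25/4919 ≈ -0.0050823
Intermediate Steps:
X(P) = -4 (X(P) = (-4*P)/P = -4)
x = -59028 (x = (1794 - 1906)*(-1880 + 2407) - 4 = -112*527 - 4 = -59024 - 4 = -59028)
((2*6)*(29 - 4))/x = ((2*6)*(29 - 4))/(-59028) = (12*25)*(-1/59028) = 300*(-1/59028) = -25/4919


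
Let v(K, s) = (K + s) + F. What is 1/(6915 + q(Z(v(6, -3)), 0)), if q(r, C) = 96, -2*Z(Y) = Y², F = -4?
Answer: 1/7011 ≈ 0.00014263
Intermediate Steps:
v(K, s) = -4 + K + s (v(K, s) = (K + s) - 4 = -4 + K + s)
Z(Y) = -Y²/2
1/(6915 + q(Z(v(6, -3)), 0)) = 1/(6915 + 96) = 1/7011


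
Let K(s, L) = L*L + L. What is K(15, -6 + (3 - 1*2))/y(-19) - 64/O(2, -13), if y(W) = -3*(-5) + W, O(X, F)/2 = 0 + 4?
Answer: -13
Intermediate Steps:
K(s, L) = L + L² (K(s, L) = L² + L = L + L²)
O(X, F) = 8 (O(X, F) = 2*(0 + 4) = 2*4 = 8)
y(W) = 15 + W
K(15, -6 + (3 - 1*2))/y(-19) - 64/O(2, -13) = ((-6 + (3 - 1*2))*(1 + (-6 + (3 - 1*2))))/(15 - 19) - 64/8 = ((-6 + (3 - 2))*(1 + (-6 + (3 - 2))))/(-4) - 64*⅛ = ((-6 + 1)*(1 + (-6 + 1)))*(-¼) - 8 = -5*(1 - 5)*(-¼) - 8 = -5*(-4)*(-¼) - 8 = 20*(-¼) - 8 = -5 - 8 = -13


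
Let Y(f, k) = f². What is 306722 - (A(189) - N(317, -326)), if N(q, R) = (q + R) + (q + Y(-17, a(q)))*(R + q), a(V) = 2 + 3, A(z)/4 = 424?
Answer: 299563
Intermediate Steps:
A(z) = 1696 (A(z) = 4*424 = 1696)
a(V) = 5
N(q, R) = R + q + (289 + q)*(R + q) (N(q, R) = (q + R) + (q + (-17)²)*(R + q) = (R + q) + (q + 289)*(R + q) = (R + q) + (289 + q)*(R + q) = R + q + (289 + q)*(R + q))
306722 - (A(189) - N(317, -326)) = 306722 - (1696 - (317² + 290*(-326) + 290*317 - 326*317)) = 306722 - (1696 - (100489 - 94540 + 91930 - 103342)) = 306722 - (1696 - 1*(-5463)) = 306722 - (1696 + 5463) = 306722 - 1*7159 = 306722 - 7159 = 299563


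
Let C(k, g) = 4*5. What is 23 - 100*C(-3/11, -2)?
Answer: -1977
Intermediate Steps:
C(k, g) = 20
23 - 100*C(-3/11, -2) = 23 - 100*20 = 23 - 2000 = -1977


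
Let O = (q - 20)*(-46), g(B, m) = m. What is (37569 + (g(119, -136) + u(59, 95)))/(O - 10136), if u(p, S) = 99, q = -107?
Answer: -18766/2147 ≈ -8.7406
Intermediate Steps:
O = 5842 (O = (-107 - 20)*(-46) = -127*(-46) = 5842)
(37569 + (g(119, -136) + u(59, 95)))/(O - 10136) = (37569 + (-136 + 99))/(5842 - 10136) = (37569 - 37)/(-4294) = 37532*(-1/4294) = -18766/2147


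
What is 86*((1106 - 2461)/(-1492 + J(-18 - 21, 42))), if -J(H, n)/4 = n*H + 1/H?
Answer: -2272335/98672 ≈ -23.029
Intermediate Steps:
J(H, n) = -4/H - 4*H*n (J(H, n) = -4*(n*H + 1/H) = -4*(H*n + 1/H) = -4*(1/H + H*n) = -4/H - 4*H*n)
86*((1106 - 2461)/(-1492 + J(-18 - 21, 42))) = 86*((1106 - 2461)/(-1492 + (-4/(-18 - 21) - 4*(-18 - 21)*42))) = 86*(-1355/(-1492 + (-4/(-39) - 4*(-39)*42))) = 86*(-1355/(-1492 + (-4*(-1/39) + 6552))) = 86*(-1355/(-1492 + (4/39 + 6552))) = 86*(-1355/(-1492 + 255532/39)) = 86*(-1355/197344/39) = 86*(-1355*39/197344) = 86*(-52845/197344) = -2272335/98672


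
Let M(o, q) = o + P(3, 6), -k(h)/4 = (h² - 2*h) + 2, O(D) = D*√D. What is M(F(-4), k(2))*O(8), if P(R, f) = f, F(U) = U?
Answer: 32*√2 ≈ 45.255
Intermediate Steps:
O(D) = D^(3/2)
k(h) = -8 - 4*h² + 8*h (k(h) = -4*((h² - 2*h) + 2) = -4*(2 + h² - 2*h) = -8 - 4*h² + 8*h)
M(o, q) = 6 + o (M(o, q) = o + 6 = 6 + o)
M(F(-4), k(2))*O(8) = (6 - 4)*8^(3/2) = 2*(16*√2) = 32*√2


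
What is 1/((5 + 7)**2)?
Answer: 1/144 ≈ 0.0069444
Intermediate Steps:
1/((5 + 7)**2) = 1/(12**2) = 1/144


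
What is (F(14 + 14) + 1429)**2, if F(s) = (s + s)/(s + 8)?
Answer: 165765625/81 ≈ 2.0465e+6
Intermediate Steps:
F(s) = 2*s/(8 + s) (F(s) = (2*s)/(8 + s) = 2*s/(8 + s))
(F(14 + 14) + 1429)**2 = (2*(14 + 14)/(8 + (14 + 14)) + 1429)**2 = (2*28/(8 + 28) + 1429)**2 = (2*28/36 + 1429)**2 = (2*28*(1/36) + 1429)**2 = (14/9 + 1429)**2 = (12875/9)**2 = 165765625/81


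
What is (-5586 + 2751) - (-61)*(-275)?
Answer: -19610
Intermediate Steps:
(-5586 + 2751) - (-61)*(-275) = -2835 - 1*16775 = -2835 - 16775 = -19610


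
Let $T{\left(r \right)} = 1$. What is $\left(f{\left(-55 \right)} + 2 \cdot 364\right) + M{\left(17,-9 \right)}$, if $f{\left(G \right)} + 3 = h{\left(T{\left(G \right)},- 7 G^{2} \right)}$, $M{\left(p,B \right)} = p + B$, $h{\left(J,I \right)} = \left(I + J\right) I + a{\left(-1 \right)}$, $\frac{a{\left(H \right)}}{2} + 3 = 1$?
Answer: $448360179$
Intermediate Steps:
$a{\left(H \right)} = -4$ ($a{\left(H \right)} = -6 + 2 \cdot 1 = -6 + 2 = -4$)
$h{\left(J,I \right)} = -4 + I \left(I + J\right)$ ($h{\left(J,I \right)} = \left(I + J\right) I - 4 = I \left(I + J\right) - 4 = -4 + I \left(I + J\right)$)
$M{\left(p,B \right)} = B + p$
$f{\left(G \right)} = -7 - 7 G^{2} + 49 G^{4}$ ($f{\left(G \right)} = -3 + \left(-4 + \left(- 7 G^{2}\right)^{2} + - 7 G^{2} \cdot 1\right) = -3 - \left(4 - 49 G^{4} + 7 G^{2}\right) = -7 - 7 G^{2} + 49 G^{4}$)
$\left(f{\left(-55 \right)} + 2 \cdot 364\right) + M{\left(17,-9 \right)} = \left(\left(-7 - 7 \left(-55\right)^{2} + 49 \left(-55\right)^{4}\right) + 2 \cdot 364\right) + \left(-9 + 17\right) = \left(\left(-7 - 21175 + 49 \cdot 9150625\right) + 728\right) + 8 = \left(\left(-7 - 21175 + 448380625\right) + 728\right) + 8 = \left(448359443 + 728\right) + 8 = 448360171 + 8 = 448360179$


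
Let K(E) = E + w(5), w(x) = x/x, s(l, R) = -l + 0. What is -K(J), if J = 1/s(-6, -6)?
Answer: -7/6 ≈ -1.1667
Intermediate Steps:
s(l, R) = -l
w(x) = 1
J = ⅙ (J = 1/(-1*(-6)) = 1/6 = ⅙ ≈ 0.16667)
K(E) = 1 + E (K(E) = E + 1 = 1 + E)
-K(J) = -(1 + ⅙) = -1*7/6 = -7/6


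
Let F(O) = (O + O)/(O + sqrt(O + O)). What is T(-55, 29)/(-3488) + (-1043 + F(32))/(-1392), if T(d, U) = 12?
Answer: 564953/758640 ≈ 0.74469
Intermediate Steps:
F(O) = 2*O/(O + sqrt(2)*sqrt(O)) (F(O) = (2*O)/(O + sqrt(2*O)) = (2*O)/(O + sqrt(2)*sqrt(O)) = 2*O/(O + sqrt(2)*sqrt(O)))
T(-55, 29)/(-3488) + (-1043 + F(32))/(-1392) = 12/(-3488) + (-1043 + 2*32/(32 + sqrt(2)*sqrt(32)))/(-1392) = 12*(-1/3488) + (-1043 + 2*32/(32 + sqrt(2)*(4*sqrt(2))))*(-1/1392) = -3/872 + (-1043 + 2*32/(32 + 8))*(-1/1392) = -3/872 + (-1043 + 2*32/40)*(-1/1392) = -3/872 + (-1043 + 2*32*(1/40))*(-1/1392) = -3/872 + (-1043 + 8/5)*(-1/1392) = -3/872 - 5207/5*(-1/1392) = -3/872 + 5207/6960 = 564953/758640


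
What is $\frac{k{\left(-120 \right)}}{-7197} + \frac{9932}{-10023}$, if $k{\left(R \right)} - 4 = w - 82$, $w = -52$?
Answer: $- \frac{1799426}{1849629} \approx -0.97286$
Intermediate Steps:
$k{\left(R \right)} = -130$ ($k{\left(R \right)} = 4 - 134 = -130$)
$\frac{k{\left(-120 \right)}}{-7197} + \frac{9932}{-10023} = - \frac{130}{-7197} + \frac{9932}{-10023} = \left(-130\right) \left(- \frac{1}{7197}\right) + 9932 \left(- \frac{1}{10023}\right) = \frac{130}{7197} - \frac{764}{771} = - \frac{1799426}{1849629}$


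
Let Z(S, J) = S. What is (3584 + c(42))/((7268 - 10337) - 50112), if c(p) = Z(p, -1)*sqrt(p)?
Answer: -3584/53181 - 14*sqrt(42)/17727 ≈ -0.072511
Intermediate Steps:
c(p) = p**(3/2) (c(p) = p*sqrt(p) = p**(3/2))
(3584 + c(42))/((7268 - 10337) - 50112) = (3584 + 42**(3/2))/((7268 - 10337) - 50112) = (3584 + 42*sqrt(42))/(-3069 - 50112) = (3584 + 42*sqrt(42))/(-53181) = (3584 + 42*sqrt(42))*(-1/53181) = -3584/53181 - 14*sqrt(42)/17727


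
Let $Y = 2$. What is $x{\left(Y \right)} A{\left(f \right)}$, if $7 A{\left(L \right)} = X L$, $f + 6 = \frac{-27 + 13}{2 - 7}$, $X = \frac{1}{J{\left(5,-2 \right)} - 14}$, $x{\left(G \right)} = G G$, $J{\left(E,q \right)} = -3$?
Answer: $\frac{64}{595} \approx 0.10756$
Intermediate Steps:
$x{\left(G \right)} = G^{2}$
$X = - \frac{1}{17}$ ($X = \frac{1}{-3 - 14} = \frac{1}{-17} = - \frac{1}{17} \approx -0.058824$)
$f = - \frac{16}{5}$ ($f = -6 + \frac{-27 + 13}{2 - 7} = -6 - \frac{14}{-5} = -6 - - \frac{14}{5} = -6 + \frac{14}{5} = - \frac{16}{5} \approx -3.2$)
$A{\left(L \right)} = - \frac{L}{119}$ ($A{\left(L \right)} = \frac{\left(- \frac{1}{17}\right) L}{7} = - \frac{L}{119}$)
$x{\left(Y \right)} A{\left(f \right)} = 2^{2} \left(\left(- \frac{1}{119}\right) \left(- \frac{16}{5}\right)\right) = 4 \cdot \frac{16}{595} = \frac{64}{595}$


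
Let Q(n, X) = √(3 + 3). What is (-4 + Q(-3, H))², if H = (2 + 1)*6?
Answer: (4 - √6)² ≈ 2.4041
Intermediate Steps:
H = 18 (H = 3*6 = 18)
Q(n, X) = √6
(-4 + Q(-3, H))² = (-4 + √6)²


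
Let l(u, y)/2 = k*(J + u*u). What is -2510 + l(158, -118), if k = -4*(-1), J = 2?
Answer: 197218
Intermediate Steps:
k = 4
l(u, y) = 16 + 8*u**2 (l(u, y) = 2*(4*(2 + u*u)) = 2*(4*(2 + u**2)) = 2*(8 + 4*u**2) = 16 + 8*u**2)
-2510 + l(158, -118) = -2510 + (16 + 8*158**2) = -2510 + (16 + 8*24964) = -2510 + (16 + 199712) = -2510 + 199728 = 197218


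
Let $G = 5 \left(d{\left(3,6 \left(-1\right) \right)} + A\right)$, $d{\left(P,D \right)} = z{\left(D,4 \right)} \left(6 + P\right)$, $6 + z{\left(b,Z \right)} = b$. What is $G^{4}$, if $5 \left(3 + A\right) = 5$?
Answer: $91506250000$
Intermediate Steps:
$z{\left(b,Z \right)} = -6 + b$
$d{\left(P,D \right)} = \left(-6 + D\right) \left(6 + P\right)$
$A = -2$ ($A = -3 + \frac{1}{5} \cdot 5 = -3 + 1 = -2$)
$G = -550$ ($G = 5 \left(\left(-6 + 6 \left(-1\right)\right) \left(6 + 3\right) - 2\right) = 5 \left(\left(-6 - 6\right) 9 - 2\right) = 5 \left(\left(-12\right) 9 - 2\right) = 5 \left(-108 - 2\right) = 5 \left(-110\right) = -550$)
$G^{4} = \left(-550\right)^{4} = 91506250000$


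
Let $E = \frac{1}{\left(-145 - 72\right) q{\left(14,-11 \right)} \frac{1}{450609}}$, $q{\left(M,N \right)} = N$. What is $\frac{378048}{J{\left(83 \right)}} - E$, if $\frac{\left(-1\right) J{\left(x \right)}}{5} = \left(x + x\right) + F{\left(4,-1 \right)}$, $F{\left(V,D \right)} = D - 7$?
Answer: $- \frac{629190843}{942865} \approx -667.32$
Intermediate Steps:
$F{\left(V,D \right)} = -7 + D$
$J{\left(x \right)} = 40 - 10 x$ ($J{\left(x \right)} = - 5 \left(\left(x + x\right) - 8\right) = - 5 \left(2 x - 8\right) = - 5 \left(-8 + 2 x\right) = 40 - 10 x$)
$E = \frac{450609}{2387}$ ($E = \frac{1}{\left(-145 - 72\right) \left(-11\right) \frac{1}{450609}} = \frac{1}{\left(-217\right) \left(-11\right) \frac{1}{450609}} = \frac{1}{2387 \cdot \frac{1}{450609}} = \frac{1}{\frac{2387}{450609}} = \frac{450609}{2387} \approx 188.78$)
$\frac{378048}{J{\left(83 \right)}} - E = \frac{378048}{40 - 830} - \frac{450609}{2387} = \frac{378048}{-790} - \frac{450609}{2387} = 378048 \left(- \frac{1}{790}\right) - \frac{450609}{2387} = - \frac{189024}{395} - \frac{450609}{2387} = - \frac{629190843}{942865}$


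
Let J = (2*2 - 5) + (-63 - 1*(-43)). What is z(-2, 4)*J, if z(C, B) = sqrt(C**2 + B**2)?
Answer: -42*sqrt(5) ≈ -93.915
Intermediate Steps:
J = -21 (J = (4 - 5) + (-63 + 43) = -1 - 20 = -21)
z(C, B) = sqrt(B**2 + C**2)
z(-2, 4)*J = sqrt(4**2 + (-2)**2)*(-21) = sqrt(16 + 4)*(-21) = sqrt(20)*(-21) = (2*sqrt(5))*(-21) = -42*sqrt(5)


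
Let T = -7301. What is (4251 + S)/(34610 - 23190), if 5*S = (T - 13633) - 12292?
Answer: -11971/57100 ≈ -0.20965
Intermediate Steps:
S = -33226/5 (S = ((-7301 - 13633) - 12292)/5 = (-20934 - 12292)/5 = (⅕)*(-33226) = -33226/5 ≈ -6645.2)
(4251 + S)/(34610 - 23190) = (4251 - 33226/5)/(34610 - 23190) = -11971/5/11420 = -11971/5*1/11420 = -11971/57100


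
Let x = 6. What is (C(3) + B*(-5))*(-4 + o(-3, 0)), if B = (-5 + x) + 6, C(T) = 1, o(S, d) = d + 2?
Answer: 68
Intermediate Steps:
o(S, d) = 2 + d
B = 7 (B = (-5 + 6) + 6 = 1 + 6 = 7)
(C(3) + B*(-5))*(-4 + o(-3, 0)) = (1 + 7*(-5))*(-4 + (2 + 0)) = (1 - 35)*(-4 + 2) = -34*(-2) = 68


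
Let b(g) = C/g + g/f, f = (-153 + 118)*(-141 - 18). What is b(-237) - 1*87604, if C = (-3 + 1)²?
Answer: -38513810683/439635 ≈ -87604.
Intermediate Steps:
f = 5565 (f = -35*(-159) = 5565)
C = 4 (C = (-2)² = 4)
b(g) = 4/g + g/5565
b(-237) - 1*87604 = (4/(-237) + (1/5565)*(-237)) - 1*87604 = (4*(-1/237) - 79/1855) - 87604 = (-4/237 - 79/1855) - 87604 = -26143/439635 - 87604 = -38513810683/439635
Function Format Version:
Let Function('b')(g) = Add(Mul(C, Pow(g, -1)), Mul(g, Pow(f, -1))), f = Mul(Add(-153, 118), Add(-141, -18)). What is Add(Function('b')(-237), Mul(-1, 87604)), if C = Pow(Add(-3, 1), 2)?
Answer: Rational(-38513810683, 439635) ≈ -87604.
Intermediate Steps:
f = 5565 (f = Mul(-35, -159) = 5565)
C = 4 (C = Pow(-2, 2) = 4)
Function('b')(g) = Add(Mul(4, Pow(g, -1)), Mul(Rational(1, 5565), g)) (Function('b')(g) = Add(Mul(4, Pow(g, -1)), Mul(g, Pow(5565, -1))) = Add(Mul(4, Pow(g, -1)), Mul(g, Rational(1, 5565))) = Add(Mul(4, Pow(g, -1)), Mul(Rational(1, 5565), g)))
Add(Function('b')(-237), Mul(-1, 87604)) = Add(Add(Mul(4, Pow(-237, -1)), Mul(Rational(1, 5565), -237)), Mul(-1, 87604)) = Add(Add(Mul(4, Rational(-1, 237)), Rational(-79, 1855)), -87604) = Add(Add(Rational(-4, 237), Rational(-79, 1855)), -87604) = Add(Rational(-26143, 439635), -87604) = Rational(-38513810683, 439635)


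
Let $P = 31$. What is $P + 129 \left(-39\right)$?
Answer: $-5000$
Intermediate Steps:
$P + 129 \left(-39\right) = 31 + 129 \left(-39\right) = 31 - 5031 = -5000$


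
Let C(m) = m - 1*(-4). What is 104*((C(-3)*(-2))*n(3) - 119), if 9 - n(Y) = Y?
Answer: -13624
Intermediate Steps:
n(Y) = 9 - Y
C(m) = 4 + m (C(m) = m + 4 = 4 + m)
104*((C(-3)*(-2))*n(3) - 119) = 104*(((4 - 3)*(-2))*(9 - 1*3) - 119) = 104*((1*(-2))*(9 - 3) - 119) = 104*(-2*6 - 119) = 104*(-12 - 119) = 104*(-131) = -13624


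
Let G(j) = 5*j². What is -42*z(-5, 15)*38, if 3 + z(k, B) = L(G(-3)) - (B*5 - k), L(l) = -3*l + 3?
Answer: 343140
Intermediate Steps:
L(l) = 3 - 3*l
z(k, B) = -135 + k - 5*B (z(k, B) = -3 + ((3 - 15*(-3)²) - (B*5 - k)) = -3 + ((3 - 15*9) - (5*B - k)) = -3 + ((3 - 3*45) - (-k + 5*B)) = -3 + ((3 - 135) + (k - 5*B)) = -3 + (-132 + (k - 5*B)) = -3 + (-132 + k - 5*B) = -135 + k - 5*B)
-42*z(-5, 15)*38 = -42*(-135 - 5 - 5*15)*38 = -42*(-135 - 5 - 75)*38 = -42*(-215)*38 = 9030*38 = 343140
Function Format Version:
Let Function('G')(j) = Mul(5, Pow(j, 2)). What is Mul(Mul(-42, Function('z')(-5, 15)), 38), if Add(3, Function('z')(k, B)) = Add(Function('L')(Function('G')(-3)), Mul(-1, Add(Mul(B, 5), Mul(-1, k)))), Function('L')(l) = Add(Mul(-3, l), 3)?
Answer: 343140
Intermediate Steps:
Function('L')(l) = Add(3, Mul(-3, l))
Function('z')(k, B) = Add(-135, k, Mul(-5, B)) (Function('z')(k, B) = Add(-3, Add(Add(3, Mul(-3, Mul(5, Pow(-3, 2)))), Mul(-1, Add(Mul(B, 5), Mul(-1, k))))) = Add(-3, Add(Add(3, Mul(-3, Mul(5, 9))), Mul(-1, Add(Mul(5, B), Mul(-1, k))))) = Add(-3, Add(Add(3, Mul(-3, 45)), Mul(-1, Add(Mul(-1, k), Mul(5, B))))) = Add(-3, Add(Add(3, -135), Add(k, Mul(-5, B)))) = Add(-3, Add(-132, Add(k, Mul(-5, B)))) = Add(-3, Add(-132, k, Mul(-5, B))) = Add(-135, k, Mul(-5, B)))
Mul(Mul(-42, Function('z')(-5, 15)), 38) = Mul(Mul(-42, Add(-135, -5, Mul(-5, 15))), 38) = Mul(Mul(-42, Add(-135, -5, -75)), 38) = Mul(Mul(-42, -215), 38) = Mul(9030, 38) = 343140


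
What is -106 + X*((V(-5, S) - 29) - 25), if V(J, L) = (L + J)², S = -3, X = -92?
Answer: -1026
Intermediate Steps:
V(J, L) = (J + L)²
-106 + X*((V(-5, S) - 29) - 25) = -106 - 92*(((-5 - 3)² - 29) - 25) = -106 - 92*(((-8)² - 29) - 25) = -106 - 92*((64 - 29) - 25) = -106 - 92*(35 - 25) = -106 - 92*10 = -106 - 920 = -1026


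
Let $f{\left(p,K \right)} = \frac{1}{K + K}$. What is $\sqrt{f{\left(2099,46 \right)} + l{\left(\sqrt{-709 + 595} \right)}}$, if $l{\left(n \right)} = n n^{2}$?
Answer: $\frac{\sqrt{23 - 241224 i \sqrt{114}}}{46} \approx 24.67 - 24.67 i$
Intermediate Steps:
$f{\left(p,K \right)} = \frac{1}{2 K}$
$l{\left(n \right)} = n^{3}$
$\sqrt{f{\left(2099,46 \right)} + l{\left(\sqrt{-709 + 595} \right)}} = \sqrt{\frac{1}{2 \cdot 46} + \left(\sqrt{-709 + 595}\right)^{3}} = \sqrt{\frac{1}{2} \cdot \frac{1}{46} + \left(\sqrt{-114}\right)^{3}} = \sqrt{\frac{1}{92} + \left(i \sqrt{114}\right)^{3}} = \sqrt{\frac{1}{92} - 114 i \sqrt{114}}$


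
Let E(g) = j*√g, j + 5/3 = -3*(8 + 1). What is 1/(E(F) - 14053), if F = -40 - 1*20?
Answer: -42159/592608347 + 172*I*√15/592608347 ≈ -7.1141e-5 + 1.1241e-6*I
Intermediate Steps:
F = -60 (F = -40 - 20 = -60)
j = -86/3 (j = -5/3 - 3*(8 + 1) = -5/3 - 3*9 = -5/3 - 27 = -86/3 ≈ -28.667)
E(g) = -86*√g/3
1/(E(F) - 14053) = 1/(-172*I*√15/3 - 14053) = 1/(-14053 - 172*I*√15/3)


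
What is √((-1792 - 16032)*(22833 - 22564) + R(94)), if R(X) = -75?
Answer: I*√4794731 ≈ 2189.7*I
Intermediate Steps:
√((-1792 - 16032)*(22833 - 22564) + R(94)) = √((-1792 - 16032)*(22833 - 22564) - 75) = √(-17824*269 - 75) = √(-4794656 - 75) = √(-4794731) = I*√4794731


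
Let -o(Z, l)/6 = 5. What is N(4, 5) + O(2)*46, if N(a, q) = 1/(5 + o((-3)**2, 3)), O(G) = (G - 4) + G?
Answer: -1/25 ≈ -0.040000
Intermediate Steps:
o(Z, l) = -30 (o(Z, l) = -6*5 = -30)
O(G) = -4 + 2*G (O(G) = (-4 + G) + G = -4 + 2*G)
N(a, q) = -1/25 (N(a, q) = 1/(5 - 30) = 1/(-25) = -1/25)
N(4, 5) + O(2)*46 = -1/25 + (-4 + 2*2)*46 = -1/25 + (-4 + 4)*46 = -1/25 + 0*46 = -1/25 + 0 = -1/25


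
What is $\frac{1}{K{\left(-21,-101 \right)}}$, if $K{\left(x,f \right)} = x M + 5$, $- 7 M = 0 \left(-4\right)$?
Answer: $\frac{1}{5} \approx 0.2$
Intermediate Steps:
$M = 0$ ($M = - \frac{0 \left(-4\right)}{7} = \left(- \frac{1}{7}\right) 0 = 0$)
$K{\left(x,f \right)} = 5$ ($K{\left(x,f \right)} = x 0 + 5 = 0 + 5 = 5$)
$\frac{1}{K{\left(-21,-101 \right)}} = \frac{1}{5}$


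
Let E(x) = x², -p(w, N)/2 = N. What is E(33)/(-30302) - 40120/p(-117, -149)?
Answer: -608020381/4514998 ≈ -134.67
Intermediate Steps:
p(w, N) = -2*N
E(33)/(-30302) - 40120/p(-117, -149) = 33²/(-30302) - 40120/((-2*(-149))) = 1089*(-1/30302) - 40120/298 = -1089/30302 - 40120*1/298 = -1089/30302 - 20060/149 = -608020381/4514998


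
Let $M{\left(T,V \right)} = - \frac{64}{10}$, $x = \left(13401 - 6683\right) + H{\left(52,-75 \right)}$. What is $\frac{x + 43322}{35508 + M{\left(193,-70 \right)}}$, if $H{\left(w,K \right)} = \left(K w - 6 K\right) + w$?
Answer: $\frac{116605}{88754} \approx 1.3138$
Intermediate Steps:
$H{\left(w,K \right)} = w - 6 K + K w$ ($H{\left(w,K \right)} = \left(- 6 K + K w\right) + w = w - 6 K + K w$)
$x = 3320$ ($x = \left(13401 - 6683\right) - 3398 = 6718 + \left(52 + 450 - 3900\right) = 6718 - 3398 = 3320$)
$M{\left(T,V \right)} = - \frac{32}{5}$ ($M{\left(T,V \right)} = \left(-64\right) \frac{1}{10} = - \frac{32}{5}$)
$\frac{x + 43322}{35508 + M{\left(193,-70 \right)}} = \frac{3320 + 43322}{35508 - \frac{32}{5}} = \frac{46642}{\frac{177508}{5}} = 46642 \cdot \frac{5}{177508} = \frac{116605}{88754}$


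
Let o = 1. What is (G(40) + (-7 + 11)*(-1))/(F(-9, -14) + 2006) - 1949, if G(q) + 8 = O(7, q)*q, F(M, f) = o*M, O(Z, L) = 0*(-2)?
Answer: -3892165/1997 ≈ -1949.0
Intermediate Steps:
O(Z, L) = 0
F(M, f) = M (F(M, f) = 1*M = M)
G(q) = -8 (G(q) = -8 + 0*q = -8 + 0 = -8)
(G(40) + (-7 + 11)*(-1))/(F(-9, -14) + 2006) - 1949 = (-8 + (-7 + 11)*(-1))/(-9 + 2006) - 1949 = (-8 + 4*(-1))/1997 - 1949 = (-8 - 4)*(1/1997) - 1949 = -12*1/1997 - 1949 = -12/1997 - 1949 = -3892165/1997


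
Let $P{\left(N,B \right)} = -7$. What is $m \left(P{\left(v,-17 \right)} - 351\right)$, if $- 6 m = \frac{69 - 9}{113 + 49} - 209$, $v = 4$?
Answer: $- \frac{1008307}{81} \approx -12448.0$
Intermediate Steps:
$m = \frac{5633}{162}$ ($m = - \frac{\frac{69 - 9}{113 + 49} - 209}{6} = - \frac{\frac{60}{162} - 209}{6} = - \frac{60 \cdot \frac{1}{162} - 209}{6} = - \frac{\frac{10}{27} - 209}{6} = \left(- \frac{1}{6}\right) \left(- \frac{5633}{27}\right) = \frac{5633}{162} \approx 34.772$)
$m \left(P{\left(v,-17 \right)} - 351\right) = \frac{5633 \left(-7 - 351\right)}{162} = \frac{5633}{162} \left(-358\right) = - \frac{1008307}{81}$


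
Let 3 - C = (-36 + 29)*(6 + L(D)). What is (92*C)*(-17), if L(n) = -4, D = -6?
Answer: -26588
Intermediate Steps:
C = 17 (C = 3 - (-36 + 29)*(6 - 4) = 3 - (-7)*2 = 3 - 1*(-14) = 3 + 14 = 17)
(92*C)*(-17) = (92*17)*(-17) = 1564*(-17) = -26588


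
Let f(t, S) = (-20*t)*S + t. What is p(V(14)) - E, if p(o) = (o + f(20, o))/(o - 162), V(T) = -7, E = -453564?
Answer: 76649503/169 ≈ 4.5355e+5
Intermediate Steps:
f(t, S) = t - 20*S*t (f(t, S) = -20*S*t + t = t - 20*S*t)
p(o) = (20 - 399*o)/(-162 + o) (p(o) = (o + 20*(1 - 20*o))/(o - 162) = (o + (20 - 400*o))/(-162 + o) = (20 - 399*o)/(-162 + o))
p(V(14)) - E = (20 - 399*(-7))/(-162 - 7) - 1*(-453564) = (20 + 2793)/(-169) + 453564 = -1/169*2813 + 453564 = -2813/169 + 453564 = 76649503/169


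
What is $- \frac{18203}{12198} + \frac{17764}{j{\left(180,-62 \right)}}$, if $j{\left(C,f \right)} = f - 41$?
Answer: $- \frac{218560181}{1256394} \approx -173.96$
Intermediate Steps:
$j{\left(C,f \right)} = -41 + f$
$- \frac{18203}{12198} + \frac{17764}{j{\left(180,-62 \right)}} = - \frac{18203}{12198} + \frac{17764}{-41 - 62} = \left(-18203\right) \frac{1}{12198} + \frac{17764}{-103} = - \frac{18203}{12198} + 17764 \left(- \frac{1}{103}\right) = - \frac{18203}{12198} - \frac{17764}{103} = - \frac{218560181}{1256394}$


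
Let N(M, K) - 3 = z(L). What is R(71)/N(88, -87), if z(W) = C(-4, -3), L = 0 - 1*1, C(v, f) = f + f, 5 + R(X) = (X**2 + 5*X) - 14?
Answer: -5377/3 ≈ -1792.3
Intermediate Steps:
R(X) = -19 + X**2 + 5*X (R(X) = -5 + ((X**2 + 5*X) - 14) = -5 + (-14 + X**2 + 5*X) = -19 + X**2 + 5*X)
C(v, f) = 2*f
L = -1 (L = 0 - 1 = -1)
z(W) = -6 (z(W) = 2*(-3) = -6)
N(M, K) = -3 (N(M, K) = 3 - 6 = -3)
R(71)/N(88, -87) = (-19 + 71**2 + 5*71)/(-3) = (-19 + 5041 + 355)*(-1/3) = 5377*(-1/3) = -5377/3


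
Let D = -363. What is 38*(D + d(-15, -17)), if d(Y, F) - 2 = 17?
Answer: -13072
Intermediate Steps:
d(Y, F) = 19 (d(Y, F) = 2 + 17 = 19)
38*(D + d(-15, -17)) = 38*(-363 + 19) = 38*(-344) = -13072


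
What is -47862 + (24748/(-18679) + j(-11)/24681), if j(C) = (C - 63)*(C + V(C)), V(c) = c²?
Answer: -22065929741386/461016399 ≈ -47864.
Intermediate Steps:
j(C) = (-63 + C)*(C + C²) (j(C) = (C - 63)*(C + C²) = (-63 + C)*(C + C²))
-47862 + (24748/(-18679) + j(-11)/24681) = -47862 + (24748/(-18679) - 11*(-63 + (-11)² - 62*(-11))/24681) = -47862 + (24748*(-1/18679) - 11*(-63 + 121 + 682)*(1/24681)) = -47862 + (-24748/18679 - 11*740*(1/24681)) = -47862 + (-24748/18679 - 8140*1/24681) = -47862 + (-24748/18679 - 8140/24681) = -47862 - 762852448/461016399 = -22065929741386/461016399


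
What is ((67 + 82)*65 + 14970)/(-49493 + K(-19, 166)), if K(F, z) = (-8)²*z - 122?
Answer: -24655/38991 ≈ -0.63233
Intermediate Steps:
K(F, z) = -122 + 64*z (K(F, z) = 64*z - 122 = -122 + 64*z)
((67 + 82)*65 + 14970)/(-49493 + K(-19, 166)) = ((67 + 82)*65 + 14970)/(-49493 + (-122 + 64*166)) = (149*65 + 14970)/(-49493 + (-122 + 10624)) = (9685 + 14970)/(-49493 + 10502) = 24655/(-38991) = 24655*(-1/38991) = -24655/38991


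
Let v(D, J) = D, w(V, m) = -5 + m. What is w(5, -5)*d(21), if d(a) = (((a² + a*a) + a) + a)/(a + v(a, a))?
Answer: -220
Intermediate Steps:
d(a) = (2*a + 2*a²)/(2*a) (d(a) = (((a² + a*a) + a) + a)/(a + a) = (((a² + a²) + a) + a)/((2*a)) = ((2*a² + a) + a)*(1/(2*a)) = ((a + 2*a²) + a)*(1/(2*a)) = (2*a + 2*a²)*(1/(2*a)) = (2*a + 2*a²)/(2*a))
w(5, -5)*d(21) = (-5 - 5)*(1 + 21) = -10*22 = -220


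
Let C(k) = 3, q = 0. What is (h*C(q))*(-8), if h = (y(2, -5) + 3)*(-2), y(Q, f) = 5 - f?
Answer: 624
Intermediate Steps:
h = -26 (h = ((5 - 1*(-5)) + 3)*(-2) = ((5 + 5) + 3)*(-2) = (10 + 3)*(-2) = 13*(-2) = -26)
(h*C(q))*(-8) = -26*3*(-8) = -78*(-8) = 624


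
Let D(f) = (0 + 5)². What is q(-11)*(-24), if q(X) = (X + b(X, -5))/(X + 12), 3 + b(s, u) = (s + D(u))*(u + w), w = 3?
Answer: 1008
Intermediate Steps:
D(f) = 25 (D(f) = 5² = 25)
b(s, u) = -3 + (3 + u)*(25 + s) (b(s, u) = -3 + (s + 25)*(u + 3) = -3 + (25 + s)*(3 + u) = -3 + (3 + u)*(25 + s))
q(X) = (-53 - X)/(12 + X) (q(X) = (X + (72 + 3*X + 25*(-5) + X*(-5)))/(X + 12) = (X + (72 + 3*X - 125 - 5*X))/(12 + X) = (X + (-53 - 2*X))/(12 + X) = (-53 - X)/(12 + X))
q(-11)*(-24) = ((-53 - 1*(-11))/(12 - 11))*(-24) = ((-53 + 11)/1)*(-24) = (1*(-42))*(-24) = -42*(-24) = 1008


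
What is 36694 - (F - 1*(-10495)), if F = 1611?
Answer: 24588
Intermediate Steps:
36694 - (F - 1*(-10495)) = 36694 - (1611 - 1*(-10495)) = 36694 - (1611 + 10495) = 36694 - 1*12106 = 36694 - 12106 = 24588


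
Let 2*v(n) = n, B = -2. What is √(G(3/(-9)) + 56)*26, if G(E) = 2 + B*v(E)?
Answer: 130*√21/3 ≈ 198.58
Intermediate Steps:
v(n) = n/2
G(E) = 2 - E
√(G(3/(-9)) + 56)*26 = √((2 - 3/(-9)) + 56)*26 = √((2 - 3*(-1)/9) + 56)*26 = √((2 - 1*(-⅓)) + 56)*26 = √((2 + ⅓) + 56)*26 = √(7/3 + 56)*26 = √(175/3)*26 = (5*√21/3)*26 = 130*√21/3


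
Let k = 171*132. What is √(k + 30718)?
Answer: 73*√10 ≈ 230.85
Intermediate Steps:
k = 22572
√(k + 30718) = √(22572 + 30718) = √53290 = 73*√10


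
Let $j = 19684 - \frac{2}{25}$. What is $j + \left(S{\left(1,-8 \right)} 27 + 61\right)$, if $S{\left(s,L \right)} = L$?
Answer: $\frac{488223}{25} \approx 19529.0$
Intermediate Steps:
$j = \frac{492098}{25}$ ($j = 19684 - 2 \cdot \frac{1}{25} = 19684 - \frac{2}{25} = \frac{492098}{25} \approx 19684.0$)
$j + \left(S{\left(1,-8 \right)} 27 + 61\right) = \frac{492098}{25} + \left(\left(-8\right) 27 + 61\right) = \frac{492098}{25} + \left(-216 + 61\right) = \frac{492098}{25} - 155 = \frac{488223}{25}$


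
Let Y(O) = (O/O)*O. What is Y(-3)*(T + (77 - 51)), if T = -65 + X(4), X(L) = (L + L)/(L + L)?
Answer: 114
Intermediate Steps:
X(L) = 1 (X(L) = (2*L)/((2*L)) = (2*L)*(1/(2*L)) = 1)
Y(O) = O (Y(O) = 1*O = O)
T = -64 (T = -65 + 1 = -64)
Y(-3)*(T + (77 - 51)) = -3*(-64 + (77 - 51)) = -3*(-64 + 26) = -3*(-38) = 114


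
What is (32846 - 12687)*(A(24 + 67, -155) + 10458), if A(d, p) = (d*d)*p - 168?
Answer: -25667749135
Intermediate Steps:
A(d, p) = -168 + p*d**2 (A(d, p) = d**2*p - 168 = p*d**2 - 168 = -168 + p*d**2)
(32846 - 12687)*(A(24 + 67, -155) + 10458) = (32846 - 12687)*((-168 - 155*(24 + 67)**2) + 10458) = 20159*((-168 - 155*91**2) + 10458) = 20159*((-168 - 155*8281) + 10458) = 20159*((-168 - 1283555) + 10458) = 20159*(-1283723 + 10458) = 20159*(-1273265) = -25667749135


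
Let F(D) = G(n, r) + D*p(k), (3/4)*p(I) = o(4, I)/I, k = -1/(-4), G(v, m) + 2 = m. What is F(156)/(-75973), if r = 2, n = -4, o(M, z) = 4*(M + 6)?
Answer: -33280/75973 ≈ -0.43805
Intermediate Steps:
o(M, z) = 24 + 4*M (o(M, z) = 4*(6 + M) = 24 + 4*M)
G(v, m) = -2 + m
k = ¼ (k = -1*(-¼) = ¼ ≈ 0.25000)
p(I) = 160/(3*I) (p(I) = 4*((24 + 4*4)/I)/3 = 4*((24 + 16)/I)/3 = 4*(40/I)/3 = 160/(3*I))
F(D) = 640*D/3 (F(D) = (-2 + 2) + D*(160/(3*(¼))) = 0 + D*((160/3)*4) = 0 + D*(640/3) = 0 + 640*D/3 = 640*D/3)
F(156)/(-75973) = ((640/3)*156)/(-75973) = 33280*(-1/75973) = -33280/75973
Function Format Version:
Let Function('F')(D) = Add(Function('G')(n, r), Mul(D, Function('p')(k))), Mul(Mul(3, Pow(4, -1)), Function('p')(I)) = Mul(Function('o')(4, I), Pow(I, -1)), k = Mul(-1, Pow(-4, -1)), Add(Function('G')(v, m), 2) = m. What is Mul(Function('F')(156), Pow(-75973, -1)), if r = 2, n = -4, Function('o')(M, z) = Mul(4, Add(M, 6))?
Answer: Rational(-33280, 75973) ≈ -0.43805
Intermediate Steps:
Function('o')(M, z) = Add(24, Mul(4, M)) (Function('o')(M, z) = Mul(4, Add(6, M)) = Add(24, Mul(4, M)))
Function('G')(v, m) = Add(-2, m)
k = Rational(1, 4) (k = Mul(-1, Rational(-1, 4)) = Rational(1, 4) ≈ 0.25000)
Function('p')(I) = Mul(Rational(160, 3), Pow(I, -1)) (Function('p')(I) = Mul(Rational(4, 3), Mul(Add(24, Mul(4, 4)), Pow(I, -1))) = Mul(Rational(4, 3), Mul(Add(24, 16), Pow(I, -1))) = Mul(Rational(4, 3), Mul(40, Pow(I, -1))) = Mul(Rational(160, 3), Pow(I, -1)))
Function('F')(D) = Mul(Rational(640, 3), D) (Function('F')(D) = Add(Add(-2, 2), Mul(D, Mul(Rational(160, 3), Pow(Rational(1, 4), -1)))) = Add(0, Mul(D, Mul(Rational(160, 3), 4))) = Add(0, Mul(D, Rational(640, 3))) = Add(0, Mul(Rational(640, 3), D)) = Mul(Rational(640, 3), D))
Mul(Function('F')(156), Pow(-75973, -1)) = Mul(Mul(Rational(640, 3), 156), Pow(-75973, -1)) = Mul(33280, Rational(-1, 75973)) = Rational(-33280, 75973)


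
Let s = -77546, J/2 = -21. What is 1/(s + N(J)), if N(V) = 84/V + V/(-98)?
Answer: -7/542833 ≈ -1.2895e-5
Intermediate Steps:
J = -42 (J = 2*(-21) = -42)
N(V) = 84/V - V/98 (N(V) = 84/V + V*(-1/98) = 84/V - V/98)
1/(s + N(J)) = 1/(-77546 + (84/(-42) - 1/98*(-42))) = 1/(-77546 + (84*(-1/42) + 3/7)) = 1/(-77546 + (-2 + 3/7)) = 1/(-77546 - 11/7) = 1/(-542833/7) = -7/542833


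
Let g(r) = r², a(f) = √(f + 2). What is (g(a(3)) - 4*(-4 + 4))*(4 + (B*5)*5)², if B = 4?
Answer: 54080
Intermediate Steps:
a(f) = √(2 + f)
(g(a(3)) - 4*(-4 + 4))*(4 + (B*5)*5)² = ((√(2 + 3))² - 4*(-4 + 4))*(4 + (4*5)*5)² = ((√5)² - 4*0)*(4 + 20*5)² = (5 + 0)*(4 + 100)² = 5*104² = 5*10816 = 54080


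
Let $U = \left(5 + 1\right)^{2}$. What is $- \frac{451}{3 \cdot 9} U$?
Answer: $- \frac{1804}{3} \approx -601.33$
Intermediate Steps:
$U = 36$ ($U = 6^{2} = 36$)
$- \frac{451}{3 \cdot 9} U = - \frac{451}{3 \cdot 9} \cdot 36 = - \frac{451}{27} \cdot 36 = \left(-451\right) \frac{1}{27} \cdot 36 = \left(- \frac{451}{27}\right) 36 = - \frac{1804}{3}$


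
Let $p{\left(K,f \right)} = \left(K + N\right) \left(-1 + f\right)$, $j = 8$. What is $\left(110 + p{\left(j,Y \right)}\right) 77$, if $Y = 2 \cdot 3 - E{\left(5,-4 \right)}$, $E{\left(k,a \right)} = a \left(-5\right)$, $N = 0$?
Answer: $-770$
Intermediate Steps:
$E{\left(k,a \right)} = - 5 a$
$Y = -14$ ($Y = 2 \cdot 3 - \left(-5\right) \left(-4\right) = 6 - 20 = -14$)
$p{\left(K,f \right)} = K \left(-1 + f\right)$ ($p{\left(K,f \right)} = \left(K + 0\right) \left(-1 + f\right) = K \left(-1 + f\right)$)
$\left(110 + p{\left(j,Y \right)}\right) 77 = \left(110 + 8 \left(-1 - 14\right)\right) 77 = \left(110 + 8 \left(-15\right)\right) 77 = \left(110 - 120\right) 77 = \left(-10\right) 77 = -770$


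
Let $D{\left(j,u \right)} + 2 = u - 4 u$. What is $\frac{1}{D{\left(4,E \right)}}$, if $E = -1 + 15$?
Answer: $- \frac{1}{44} \approx -0.022727$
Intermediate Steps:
$E = 14$
$D{\left(j,u \right)} = -2 - 3 u$ ($D{\left(j,u \right)} = -2 + \left(u - 4 u\right) = -2 - 3 u$)
$\frac{1}{D{\left(4,E \right)}} = \frac{1}{-2 - 42} = \frac{1}{-44} = - \frac{1}{44}$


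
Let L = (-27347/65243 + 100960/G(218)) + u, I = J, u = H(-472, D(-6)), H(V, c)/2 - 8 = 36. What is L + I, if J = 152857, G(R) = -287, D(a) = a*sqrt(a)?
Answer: 2857260730376/18724741 ≈ 1.5259e+5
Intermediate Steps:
D(a) = a**(3/2)
H(V, c) = 88 (H(V, c) = 16 + 2*36 = 16 + 72 = 88)
u = 88
I = 152857
L = -4947004661/18724741 (L = (-27347/65243 + 100960/(-287)) + 88 = (-27347*1/65243 + 100960*(-1/287)) + 88 = (-27347/65243 - 100960/287) + 88 = -6594781869/18724741 + 88 = -4947004661/18724741 ≈ -264.20)
L + I = -4947004661/18724741 + 152857 = 2857260730376/18724741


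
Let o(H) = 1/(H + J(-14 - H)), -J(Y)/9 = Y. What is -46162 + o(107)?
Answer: -55209751/1196 ≈ -46162.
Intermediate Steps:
J(Y) = -9*Y
o(H) = 1/(126 + 10*H) (o(H) = 1/(H - 9*(-14 - H)) = 1/(H + (126 + 9*H)) = 1/(126 + 10*H))
-46162 + o(107) = -46162 + 1/(2*(63 + 5*107)) = -46162 + 1/(2*(63 + 535)) = -46162 + (1/2)/598 = -46162 + (1/2)*(1/598) = -46162 + 1/1196 = -55209751/1196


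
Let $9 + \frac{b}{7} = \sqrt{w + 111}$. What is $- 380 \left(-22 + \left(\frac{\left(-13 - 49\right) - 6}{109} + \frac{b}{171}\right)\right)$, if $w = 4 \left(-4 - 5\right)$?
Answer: $\frac{952340}{109} - \frac{700 \sqrt{3}}{9} \approx 8602.3$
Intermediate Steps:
$w = -36$ ($w = 4 \left(-9\right) = -36$)
$b = -63 + 35 \sqrt{3}$ ($b = -63 + 7 \sqrt{-36 + 111} = -63 + 7 \sqrt{75} = -63 + 7 \cdot 5 \sqrt{3} = -63 + 35 \sqrt{3} \approx -2.3782$)
$- 380 \left(-22 + \left(\frac{\left(-13 - 49\right) - 6}{109} + \frac{b}{171}\right)\right) = - 380 \left(-22 + \left(\frac{\left(-13 - 49\right) - 6}{109} + \frac{-63 + 35 \sqrt{3}}{171}\right)\right) = - 380 \left(-22 + \left(\left(-62 - 6\right) \frac{1}{109} + \left(-63 + 35 \sqrt{3}\right) \frac{1}{171}\right)\right) = - 380 \left(-22 - \left(\frac{2055}{2071} - \frac{35 \sqrt{3}}{171}\right)\right) = - 380 \left(- \frac{47617}{2071} + \frac{35 \sqrt{3}}{171}\right) = \frac{952340}{109} - \frac{700 \sqrt{3}}{9}$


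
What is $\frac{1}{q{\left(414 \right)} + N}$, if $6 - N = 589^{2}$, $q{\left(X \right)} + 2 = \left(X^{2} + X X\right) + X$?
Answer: $- \frac{1}{3711} \approx -0.00026947$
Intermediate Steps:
$q{\left(X \right)} = -2 + X + 2 X^{2}$ ($q{\left(X \right)} = -2 + \left(\left(X^{2} + X X\right) + X\right) = -2 + \left(\left(X^{2} + X^{2}\right) + X\right) = -2 + \left(2 X^{2} + X\right) = -2 + \left(X + 2 X^{2}\right) = -2 + X + 2 X^{2}$)
$N = -346915$ ($N = 6 - 589^{2} = 6 - 346921 = -346915$)
$\frac{1}{q{\left(414 \right)} + N} = \frac{1}{\left(-2 + 414 + 2 \cdot 414^{2}\right) - 346915} = \frac{1}{\left(-2 + 414 + 2 \cdot 171396\right) - 346915} = \frac{1}{\left(-2 + 414 + 342792\right) - 346915} = \frac{1}{343204 - 346915} = \frac{1}{-3711} = - \frac{1}{3711}$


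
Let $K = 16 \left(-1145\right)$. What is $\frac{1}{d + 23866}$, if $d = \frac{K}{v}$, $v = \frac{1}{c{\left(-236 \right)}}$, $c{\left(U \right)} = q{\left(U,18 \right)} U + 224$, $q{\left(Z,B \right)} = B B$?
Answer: $\frac{1}{1396740666} \approx 7.1595 \cdot 10^{-10}$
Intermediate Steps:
$q{\left(Z,B \right)} = B^{2}$
$c{\left(U \right)} = 224 + 324 U$ ($c{\left(U \right)} = 18^{2} U + 224 = 324 U + 224 = 224 + 324 U$)
$K = -18320$
$v = - \frac{1}{76240}$ ($v = \frac{1}{224 + 324 \left(-236\right)} = \frac{1}{224 - 76464} = \frac{1}{-76240} = - \frac{1}{76240} \approx -1.3116 \cdot 10^{-5}$)
$d = 1396716800$ ($d = - \frac{18320}{- \frac{1}{76240}} = \left(-18320\right) \left(-76240\right) = 1396716800$)
$\frac{1}{d + 23866} = \frac{1}{1396716800 + 23866} = \frac{1}{1396740666}$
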